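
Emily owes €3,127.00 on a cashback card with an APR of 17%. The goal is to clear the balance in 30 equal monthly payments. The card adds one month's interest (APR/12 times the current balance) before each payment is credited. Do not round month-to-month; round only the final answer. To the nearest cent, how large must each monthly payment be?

Monthly rate r = 17%/12 = 1.41667% = 0.0141667.
Level-payment amortization: P = B₀·r / (1 − (1+r)^(−n)) = 3127.00·0.0141667 / (1 − 1.01417^(−30)).
Denominator 1 − (1+r)^(−30) = 0.344277578.
P = 44.2992 / 0.344277578 ≈ 128.67.

€128.67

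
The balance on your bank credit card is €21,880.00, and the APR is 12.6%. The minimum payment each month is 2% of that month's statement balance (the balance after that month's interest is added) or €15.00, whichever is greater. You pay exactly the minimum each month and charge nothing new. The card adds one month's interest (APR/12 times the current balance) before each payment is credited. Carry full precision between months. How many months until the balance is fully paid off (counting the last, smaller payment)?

Monthly rate r = 12.6%/12 = 1.05% = 0.0105.
While 2% of the post-interest balance exceeds €15.00, each month B ← (B·(1+r))·(1 − 0.02), i.e. B shrinks by the factor (1+r)·0.98 = 0.99029.
This holds for months 1–347. Entering month 348 the balance is €740.62; 2% of the post-interest balance is now below €15.00, so the flat €15.00 minimum applies from here.
From month 348 a fixed €15.00 at rate r clears €740.62 in 70 more payments. Total: 347 + 70 = 417 months.

417 months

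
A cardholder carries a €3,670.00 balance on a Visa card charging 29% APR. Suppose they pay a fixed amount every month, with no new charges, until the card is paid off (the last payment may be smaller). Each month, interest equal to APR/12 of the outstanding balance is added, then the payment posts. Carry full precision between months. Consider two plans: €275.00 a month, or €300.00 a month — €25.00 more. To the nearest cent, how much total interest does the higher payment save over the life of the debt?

€81.03

Monthly rate r = 29%/12 = 2.41667% = 0.0241667.
At €275.00/mo: n = ⌈−ln(1 − rB₀/P)/ln(1+r)⌉ = 17 payments (last €84.76); total interest = total paid − €3,670.00 = €814.76.
At €300.00/mo: 15 payments (last €203.73); total interest €733.73.
Interest saved = €814.76 − €733.73 = €81.03.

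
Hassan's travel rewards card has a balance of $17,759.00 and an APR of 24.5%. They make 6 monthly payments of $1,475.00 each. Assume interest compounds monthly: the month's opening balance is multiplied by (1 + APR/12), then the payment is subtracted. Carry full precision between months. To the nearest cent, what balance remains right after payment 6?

$10,734.38

Monthly rate r = 24.5%/12 = 2.04167% = 0.0204167.
Each month: B ← B·(1+r) − $1,475.00.
Month 1: interest $362.58; balance after payment $16,646.58.
Month 2: interest $339.87; balance after payment $15,511.45.
Month 3: interest $316.69; balance after payment $14,353.14.
Month 4: interest $293.04; balance after payment $13,171.18.
Month 5: interest $268.91; balance after payment $11,965.09.
Month 6: interest $244.29; balance after payment $10,734.38.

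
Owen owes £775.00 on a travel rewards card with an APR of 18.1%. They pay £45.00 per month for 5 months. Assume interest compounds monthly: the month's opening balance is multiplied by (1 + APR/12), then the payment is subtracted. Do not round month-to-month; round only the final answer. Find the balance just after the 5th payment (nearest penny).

£603.35

Monthly rate r = 18.1%/12 = 1.50833% = 0.0150833.
Each month: B ← B·(1+r) − £45.00.
Month 1: interest £11.69; balance after payment £741.69.
Month 2: interest £11.19; balance after payment £707.88.
Month 3: interest £10.68; balance after payment £673.55.
Month 4: interest £10.16; balance after payment £638.71.
Month 5: interest £9.63; balance after payment £603.35.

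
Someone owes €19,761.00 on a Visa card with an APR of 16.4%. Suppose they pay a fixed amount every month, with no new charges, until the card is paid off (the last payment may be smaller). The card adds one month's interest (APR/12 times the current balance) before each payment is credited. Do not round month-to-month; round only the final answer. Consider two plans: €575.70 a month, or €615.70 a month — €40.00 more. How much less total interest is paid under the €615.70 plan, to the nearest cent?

Monthly rate r = 16.4%/12 = 1.36667% = 0.0136667.
At €575.70/mo: n = ⌈−ln(1 − rB₀/P)/ln(1+r)⌉ = 47 payments (last €373.78); total interest = total paid − €19,761.00 = €7,094.98.
At €615.70/mo: 43 payments (last €330.76); total interest €6,429.16.
Interest saved = €7,094.98 − €6,429.16 = €665.82.

€665.82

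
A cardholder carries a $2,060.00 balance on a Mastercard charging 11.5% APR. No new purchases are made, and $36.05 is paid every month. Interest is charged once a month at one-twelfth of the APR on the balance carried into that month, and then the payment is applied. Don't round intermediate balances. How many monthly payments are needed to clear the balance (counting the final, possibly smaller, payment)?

84 months

Monthly rate r = 11.5%/12 = 0.958333% = 0.00958333.
Recurrence: B ← B·(1+r) − $36.05.
Month 1: interest $19.74; balance after payment $2,043.69.
Month 2: interest $19.59; balance after payment $2,027.23.
Closed form: n = −ln(1 − rB₀/P)/ln(1+r) = −ln(0.45238)/ln(1.00958) ≈ 83.168, so the balance reaches zero during payment 84.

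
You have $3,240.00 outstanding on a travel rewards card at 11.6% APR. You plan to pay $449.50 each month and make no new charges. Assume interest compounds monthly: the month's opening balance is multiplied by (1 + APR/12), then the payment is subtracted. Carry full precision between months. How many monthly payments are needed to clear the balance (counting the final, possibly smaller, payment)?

Monthly rate r = 11.6%/12 = 0.966667% = 0.00966667.
Recurrence: B ← B·(1+r) − $449.50.
Month 1: interest $31.32; balance after payment $2,821.82.
Month 2: interest $27.28; balance after payment $2,399.60.
Closed form: n = −ln(1 − rB₀/P)/ln(1+r) = −ln(0.93032)/ln(1.00967) ≈ 7.507, so the balance reaches zero during payment 8.

8 payments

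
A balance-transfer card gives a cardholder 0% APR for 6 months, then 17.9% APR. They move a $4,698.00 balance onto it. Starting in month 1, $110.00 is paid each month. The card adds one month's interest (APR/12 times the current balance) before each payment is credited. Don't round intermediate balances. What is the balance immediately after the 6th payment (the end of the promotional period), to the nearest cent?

$4,038.00

Promo months 1–6 at r₀ = 0%/12 = 0; months 7+ at r₁ = 17.9%/12 = 0.0149167.
After month 6 (no interest yet): B = $4,698.00 − 6·$110.00 = $4,038.00.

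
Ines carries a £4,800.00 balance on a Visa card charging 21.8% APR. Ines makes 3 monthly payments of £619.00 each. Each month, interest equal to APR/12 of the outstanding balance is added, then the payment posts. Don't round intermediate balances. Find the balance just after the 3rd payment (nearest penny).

Monthly rate r = 21.8%/12 = 1.81667% = 0.0181667.
Each month: B ← B·(1+r) − £619.00.
Month 1: interest £87.20; balance after payment £4,268.20.
Month 2: interest £77.54; balance after payment £3,726.74.
Month 3: interest £67.70; balance after payment £3,175.44.

£3,175.44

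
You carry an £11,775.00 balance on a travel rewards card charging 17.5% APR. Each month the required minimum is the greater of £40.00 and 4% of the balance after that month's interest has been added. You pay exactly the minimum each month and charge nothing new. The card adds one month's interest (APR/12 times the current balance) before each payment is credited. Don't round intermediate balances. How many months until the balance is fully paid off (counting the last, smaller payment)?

Monthly rate r = 17.5%/12 = 1.45833% = 0.0145833.
While 4% of the post-interest balance exceeds £40.00, each month B ← (B·(1+r))·(1 − 0.04), i.e. B shrinks by the factor (1+r)·0.96 = 0.974.
This holds for months 1–95. Entering month 96 the balance is £963.97; 4% of the post-interest balance is now below £40.00, so the flat £40.00 minimum applies from here.
From month 96 a fixed £40.00 at rate r clears £963.97 in 30 more payments. Total: 95 + 30 = 125 months.

125 months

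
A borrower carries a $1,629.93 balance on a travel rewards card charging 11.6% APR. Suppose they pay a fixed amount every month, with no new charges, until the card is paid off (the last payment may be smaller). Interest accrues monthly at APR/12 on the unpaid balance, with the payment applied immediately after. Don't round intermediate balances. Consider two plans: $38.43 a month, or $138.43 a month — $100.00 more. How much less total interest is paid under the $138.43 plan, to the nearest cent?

Monthly rate r = 11.6%/12 = 0.966667% = 0.00966667.
At $38.43/mo: n = ⌈−ln(1 − rB₀/P)/ln(1+r)⌉ = 55 payments (last $32.48); total interest = total paid − $1,629.93 = $477.77.
At $138.43/mo: 13 payments (last $77.74); total interest $108.97.
Interest saved = $477.77 − $108.97 = $368.80.

$368.80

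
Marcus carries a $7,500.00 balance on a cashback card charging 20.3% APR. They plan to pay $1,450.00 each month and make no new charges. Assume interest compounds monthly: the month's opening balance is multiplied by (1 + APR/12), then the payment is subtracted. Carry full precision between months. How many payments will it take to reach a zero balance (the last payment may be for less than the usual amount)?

Monthly rate r = 20.3%/12 = 1.69167% = 0.0169167.
Recurrence: B ← B·(1+r) − $1,450.00.
Month 1: interest $126.88; balance after payment $6,176.88.
Month 2: interest $104.49; balance after payment $4,831.37.
Month 3: interest $81.73; balance after payment $3,463.10.
Month 4: interest $58.58; balance after payment $2,071.68.
Month 5: interest $35.05; balance after payment $656.73.
Month 6: interest $11.11; balance after payment $0.00.

6 months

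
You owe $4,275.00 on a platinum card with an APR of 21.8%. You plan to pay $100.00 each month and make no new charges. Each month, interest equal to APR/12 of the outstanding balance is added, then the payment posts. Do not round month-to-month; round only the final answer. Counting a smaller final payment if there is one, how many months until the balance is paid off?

Monthly rate r = 21.8%/12 = 1.81667% = 0.0181667.
Recurrence: B ← B·(1+r) − $100.00.
Month 1: interest $77.66; balance after payment $4,252.66.
Month 2: interest $77.26; balance after payment $4,229.92.
Closed form: n = −ln(1 − rB₀/P)/ln(1+r) = −ln(0.22337)/ln(1.01817) ≈ 83.256, so the balance reaches zero during payment 84.

84 payments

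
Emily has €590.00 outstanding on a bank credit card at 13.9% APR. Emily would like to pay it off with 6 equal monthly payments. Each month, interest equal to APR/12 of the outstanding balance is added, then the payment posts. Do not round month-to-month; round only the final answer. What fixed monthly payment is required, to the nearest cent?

€102.36

Monthly rate r = 13.9%/12 = 1.15833% = 0.0115833.
Level-payment amortization: P = B₀·r / (1 − (1+r)^(−n)) = 590.00·0.0115833 / (1 − 1.01158^(−6)).
Denominator 1 − (1+r)^(−6) = 0.0667671712.
P = 6.83417 / 0.0667671712 ≈ 102.36.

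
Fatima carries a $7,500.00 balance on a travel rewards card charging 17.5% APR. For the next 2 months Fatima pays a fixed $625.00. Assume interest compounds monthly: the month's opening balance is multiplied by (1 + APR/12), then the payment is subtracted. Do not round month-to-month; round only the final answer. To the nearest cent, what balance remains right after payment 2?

$6,461.23

Monthly rate r = 17.5%/12 = 1.45833% = 0.0145833.
Each month: B ← B·(1+r) − $625.00.
Month 1: interest $109.38; balance after payment $6,984.38.
Month 2: interest $101.86; balance after payment $6,461.23.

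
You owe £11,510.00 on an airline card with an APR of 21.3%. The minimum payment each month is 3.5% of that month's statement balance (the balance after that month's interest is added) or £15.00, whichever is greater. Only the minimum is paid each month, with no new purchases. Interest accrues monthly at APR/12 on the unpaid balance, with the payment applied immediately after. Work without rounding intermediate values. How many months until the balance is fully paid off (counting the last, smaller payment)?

Monthly rate r = 21.3%/12 = 1.775% = 0.01775.
While 3.5% of the post-interest balance exceeds £15.00, each month B ← (B·(1+r))·(1 − 0.035), i.e. B shrinks by the factor (1+r)·0.965 = 0.98213.
This holds for months 1–184. Entering month 185 the balance is £416.93; 3.5% of the post-interest balance is now below £15.00, so the flat £15.00 minimum applies from here.
From month 185 a fixed £15.00 at rate r clears £416.93 in 39 more payments. Total: 184 + 39 = 223 months.

223 months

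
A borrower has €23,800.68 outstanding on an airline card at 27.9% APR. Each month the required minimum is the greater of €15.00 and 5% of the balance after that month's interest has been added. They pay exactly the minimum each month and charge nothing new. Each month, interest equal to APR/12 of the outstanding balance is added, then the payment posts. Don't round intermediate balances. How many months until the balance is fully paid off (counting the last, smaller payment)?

182 months

Monthly rate r = 27.9%/12 = 2.325% = 0.02325.
While 5% of the post-interest balance exceeds €15.00, each month B ← (B·(1+r))·(1 − 0.05), i.e. B shrinks by the factor (1+r)·0.95 = 0.97209.
This holds for months 1–156. Entering month 157 the balance is €287.49; 5% of the post-interest balance is now below €15.00, so the flat €15.00 minimum applies from here.
From month 157 a fixed €15.00 at rate r clears €287.49 in 26 more payments. Total: 156 + 26 = 182 months.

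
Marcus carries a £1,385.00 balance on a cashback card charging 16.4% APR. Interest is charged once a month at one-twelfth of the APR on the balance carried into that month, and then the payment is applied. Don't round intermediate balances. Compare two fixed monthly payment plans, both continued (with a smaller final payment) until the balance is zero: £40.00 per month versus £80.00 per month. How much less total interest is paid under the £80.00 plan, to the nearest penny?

Monthly rate r = 16.4%/12 = 1.36667% = 0.0136667.
At £40.00/mo: n = ⌈−ln(1 − rB₀/P)/ln(1+r)⌉ = 48 payments (last £8.79); total interest = total paid − £1,385.00 = £503.79.
At £80.00/mo: 20 payments (last £71.19); total interest £206.19.
Interest saved = £503.79 − £206.19 = £297.60.

£297.60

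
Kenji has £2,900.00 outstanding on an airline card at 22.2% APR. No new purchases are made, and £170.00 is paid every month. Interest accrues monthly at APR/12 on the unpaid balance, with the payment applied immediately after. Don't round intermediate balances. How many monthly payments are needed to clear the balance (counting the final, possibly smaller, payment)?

Monthly rate r = 22.2%/12 = 1.85% = 0.0185.
Recurrence: B ← B·(1+r) − £170.00.
Month 1: interest £53.65; balance after payment £2,783.65.
Month 2: interest £51.50; balance after payment £2,665.15.
Closed form: n = −ln(1 − rB₀/P)/ln(1+r) = −ln(0.68441)/ln(1.0185) ≈ 20.686, so the balance reaches zero during payment 21.

21 months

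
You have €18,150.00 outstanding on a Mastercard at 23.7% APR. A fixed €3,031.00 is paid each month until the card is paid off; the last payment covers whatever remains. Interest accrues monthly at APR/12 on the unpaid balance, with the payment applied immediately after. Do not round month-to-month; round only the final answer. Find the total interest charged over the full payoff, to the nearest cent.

€1,363.59

Monthly rate r = 23.7%/12 = 1.975% = 0.01975.
Payoff takes n = ⌈−ln(1 − rB₀/P)/ln(1+r)⌉ = ⌈6.436⌉ = 7 payments; the last is €1,327.59.
Total paid = 6·€3,031.00 + €1,327.59 = €19,513.59.
Total interest = total paid − principal = €19,513.59 − €18,150.00 = €1,363.59.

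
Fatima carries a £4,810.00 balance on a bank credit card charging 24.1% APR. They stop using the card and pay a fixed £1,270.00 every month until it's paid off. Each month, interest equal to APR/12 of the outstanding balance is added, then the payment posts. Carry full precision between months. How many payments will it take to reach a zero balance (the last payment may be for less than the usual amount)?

Monthly rate r = 24.1%/12 = 2.00833% = 0.0200833.
Recurrence: B ← B·(1+r) − £1,270.00.
Month 1: interest £96.60; balance after payment £3,636.60.
Month 2: interest £73.04; balance after payment £2,439.64.
Month 3: interest £49.00; balance after payment £1,218.63.
Month 4: interest £24.47; balance after payment £0.00.

4 months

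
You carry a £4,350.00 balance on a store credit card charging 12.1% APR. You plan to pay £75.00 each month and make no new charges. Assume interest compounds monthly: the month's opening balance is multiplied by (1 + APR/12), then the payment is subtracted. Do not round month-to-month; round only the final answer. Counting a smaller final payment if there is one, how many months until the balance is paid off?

Monthly rate r = 12.1%/12 = 1.00833% = 0.0100833.
Recurrence: B ← B·(1+r) − £75.00.
Month 1: interest £43.86; balance after payment £4,318.86.
Month 2: interest £43.55; balance after payment £4,287.41.
Closed form: n = −ln(1 − rB₀/P)/ln(1+r) = −ln(0.41517)/ln(1.01008) ≈ 87.620, so the balance reaches zero during payment 88.

88 months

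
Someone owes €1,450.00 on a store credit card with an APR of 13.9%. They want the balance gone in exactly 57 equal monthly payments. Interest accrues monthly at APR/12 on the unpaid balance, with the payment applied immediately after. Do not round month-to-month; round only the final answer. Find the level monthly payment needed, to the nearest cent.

€34.90

Monthly rate r = 13.9%/12 = 1.15833% = 0.0115833.
Level-payment amortization: P = B₀·r / (1 − (1+r)^(−n)) = 1450.00·0.0115833 / (1 − 1.01158^(−57)).
Denominator 1 − (1+r)^(−57) = 0.481313346.
P = 16.7958 / 0.481313346 ≈ 34.90.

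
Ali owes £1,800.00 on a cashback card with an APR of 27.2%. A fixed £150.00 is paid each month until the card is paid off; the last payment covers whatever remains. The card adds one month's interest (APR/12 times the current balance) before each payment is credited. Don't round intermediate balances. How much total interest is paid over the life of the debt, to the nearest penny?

£324.75

Monthly rate r = 27.2%/12 = 2.26667% = 0.0226667.
Payoff takes n = ⌈−ln(1 − rB₀/P)/ln(1+r)⌉ = ⌈14.163⌉ = 15 payments; the last is £24.75.
Total paid = 14·£150.00 + £24.75 = £2,124.75.
Total interest = total paid − principal = £2,124.75 − £1,800.00 = £324.75.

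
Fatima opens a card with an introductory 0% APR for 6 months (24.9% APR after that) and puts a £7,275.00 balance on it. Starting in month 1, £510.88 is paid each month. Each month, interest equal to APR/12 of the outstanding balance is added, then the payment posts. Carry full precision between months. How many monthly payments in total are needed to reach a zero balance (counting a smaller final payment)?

Promo months 1–6 at r₀ = 0%/12 = 0; months 7+ at r₁ = 24.9%/12 = 0.02075.
After month 6 (no interest yet): B = £7,275.00 − 6·£510.88 = £4,209.72.
Then at r₁ with £510.88/mo: n₂ = −ln(1 − r₁·B/P)/ln(1+r₁) ≈ 9.13 → 10 more payments.

16 months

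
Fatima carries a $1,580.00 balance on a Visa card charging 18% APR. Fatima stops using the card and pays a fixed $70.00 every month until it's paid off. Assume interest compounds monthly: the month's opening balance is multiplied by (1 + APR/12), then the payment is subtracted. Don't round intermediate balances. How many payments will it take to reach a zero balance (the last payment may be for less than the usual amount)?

Monthly rate r = 18%/12 = 1.5% = 0.015.
Recurrence: B ← B·(1+r) − $70.00.
Month 1: interest $23.70; balance after payment $1,533.70.
Month 2: interest $23.01; balance after payment $1,486.71.
Closed form: n = −ln(1 − rB₀/P)/ln(1+r) = −ln(0.66143)/ln(1.015) ≈ 27.763, so the balance reaches zero during payment 28.

28 months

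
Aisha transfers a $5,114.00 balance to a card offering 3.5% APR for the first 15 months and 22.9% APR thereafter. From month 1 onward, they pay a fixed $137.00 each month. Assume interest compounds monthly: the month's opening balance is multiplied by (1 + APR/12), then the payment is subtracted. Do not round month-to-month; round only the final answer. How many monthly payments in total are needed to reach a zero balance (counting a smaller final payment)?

Promo months 1–15 at r₀ = 3.5%/12 = 0.00291667; months 16+ at r₁ = 22.9%/12 = 0.0190833.
After month 15: iterate B ← B·(1+r₀) − $137.00 for 15 months → $3,244.87.
Then at r₁ with $137.00/mo: n₂ = −ln(1 − r₁·B/P)/ln(1+r₁) ≈ 31.82 → 32 more payments.

47 payments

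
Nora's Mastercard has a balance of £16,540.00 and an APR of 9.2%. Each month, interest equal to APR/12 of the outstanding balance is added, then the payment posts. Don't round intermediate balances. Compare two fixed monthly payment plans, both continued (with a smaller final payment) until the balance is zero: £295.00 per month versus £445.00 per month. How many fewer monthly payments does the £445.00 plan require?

30 fewer payments

Monthly rate r = 9.2%/12 = 0.766667% = 0.00766667.
At £295.00/mo: n = ⌈−ln(1 − rB₀/P)/ln(1+r)⌉ = 74 payments (last £167.49); total interest = total paid − £16,540.00 = £5,162.49.
At £445.00/mo: 44 payments (last £408.32); total interest £3,003.32.
Payments saved = 74 − 44 = 30.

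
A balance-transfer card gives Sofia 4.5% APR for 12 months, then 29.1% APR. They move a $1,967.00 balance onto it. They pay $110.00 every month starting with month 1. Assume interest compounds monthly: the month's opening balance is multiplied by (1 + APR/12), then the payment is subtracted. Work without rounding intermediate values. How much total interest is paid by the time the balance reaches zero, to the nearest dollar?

$134

Promo months 1–12 at r₀ = 4.5%/12 = 0.00375; months 13+ at r₁ = 29.1%/12 = 0.02425.
After month 12: iterate B ← B·(1+r₀) − $110.00 for 12 months → $709.80.
Then at r₁ with $110.00/mo: n₂ = −ln(1 − r₁·B/P)/ln(1+r₁) ≈ 7.10 → 8 more payments.
Total paid = 19·$110.00 + $11.34 = $2,101.34; interest = $2,101.34 − $1,967.00 = $134.34.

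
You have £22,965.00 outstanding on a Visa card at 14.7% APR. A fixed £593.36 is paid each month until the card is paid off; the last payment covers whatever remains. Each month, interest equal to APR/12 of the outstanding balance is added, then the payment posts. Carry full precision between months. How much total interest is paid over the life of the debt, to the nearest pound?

Monthly rate r = 14.7%/12 = 1.225% = 0.01225.
Payoff takes n = ⌈−ln(1 − rB₀/P)/ln(1+r)⌉ = ⌈52.784⌉ = 53 payments; the last is £465.72.
Total paid = 52·£593.36 + £465.72 = £31,320.44.
Total interest = total paid − principal = £31,320.44 − £22,965.00 = £8,355.44.

£8,355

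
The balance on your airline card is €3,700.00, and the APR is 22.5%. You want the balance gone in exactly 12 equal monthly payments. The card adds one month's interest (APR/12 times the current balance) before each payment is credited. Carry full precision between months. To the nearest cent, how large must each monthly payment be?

€347.19

Monthly rate r = 22.5%/12 = 1.875% = 0.01875.
Level-payment amortization: P = B₀·r / (1 − (1+r)^(−n)) = 3700.00·0.01875 / (1 − 1.01875^(−12)).
Denominator 1 − (1+r)^(−12) = 0.19981844.
P = 69.375 / 0.19981844 ≈ 347.19.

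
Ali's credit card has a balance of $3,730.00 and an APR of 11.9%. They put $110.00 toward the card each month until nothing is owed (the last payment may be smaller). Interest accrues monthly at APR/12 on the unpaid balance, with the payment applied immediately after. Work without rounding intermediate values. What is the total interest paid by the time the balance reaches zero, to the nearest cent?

Monthly rate r = 11.9%/12 = 0.991667% = 0.00991667.
Payoff takes n = ⌈−ln(1 − rB₀/P)/ln(1+r)⌉ = ⌈41.536⌉ = 42 payments; the last is $59.13.
Total paid = 41·$110.00 + $59.13 = $4,569.13.
Total interest = total paid − principal = $4,569.13 − $3,730.00 = $839.13.

$839.13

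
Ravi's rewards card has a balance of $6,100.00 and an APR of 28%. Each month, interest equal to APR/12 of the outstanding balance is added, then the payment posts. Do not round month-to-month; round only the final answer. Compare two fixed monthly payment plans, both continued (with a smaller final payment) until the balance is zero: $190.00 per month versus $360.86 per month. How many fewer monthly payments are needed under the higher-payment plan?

38 fewer payments

Monthly rate r = 28%/12 = 2.33333% = 0.0233333.
At $190.00/mo: n = ⌈−ln(1 − rB₀/P)/ln(1+r)⌉ = 60 payments (last $180.84); total interest = total paid − $6,100.00 = $5,290.84.
At $360.86/mo: 22 payments (last $270.06); total interest $1,748.12.
Payments saved = 60 − 22 = 38.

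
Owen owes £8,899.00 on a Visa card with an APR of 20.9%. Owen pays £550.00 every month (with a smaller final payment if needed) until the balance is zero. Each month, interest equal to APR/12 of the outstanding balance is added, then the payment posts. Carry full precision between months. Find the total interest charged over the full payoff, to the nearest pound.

Monthly rate r = 20.9%/12 = 1.74167% = 0.0174167.
Payoff takes n = ⌈−ln(1 − rB₀/P)/ln(1+r)⌉ = ⌈19.170⌉ = 20 payments; the last is £94.37.
Total paid = 19·£550.00 + £94.37 = £10,544.37.
Total interest = total paid − principal = £10,544.37 − £8,899.00 = £1,645.37.

£1,645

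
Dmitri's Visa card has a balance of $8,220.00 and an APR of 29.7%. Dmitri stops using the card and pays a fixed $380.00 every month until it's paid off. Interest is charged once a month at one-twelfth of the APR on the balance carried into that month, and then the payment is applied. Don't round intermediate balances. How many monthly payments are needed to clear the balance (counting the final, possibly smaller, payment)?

Monthly rate r = 29.7%/12 = 2.475% = 0.02475.
Recurrence: B ← B·(1+r) − $380.00.
Month 1: interest $203.44; balance after payment $8,043.44.
Month 2: interest $199.08; balance after payment $7,862.52.
Closed form: n = −ln(1 − rB₀/P)/ln(1+r) = −ln(0.46462)/ln(1.02475) ≈ 31.353, so the balance reaches zero during payment 32.

32 payments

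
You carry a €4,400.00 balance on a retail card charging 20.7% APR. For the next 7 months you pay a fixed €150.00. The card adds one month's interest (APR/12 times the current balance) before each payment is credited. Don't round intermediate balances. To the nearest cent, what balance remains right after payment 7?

Monthly rate r = 20.7%/12 = 1.725% = 0.01725.
Each month: B ← B·(1+r) − €150.00.
Month 1: interest €75.90; balance after payment €4,325.90.
Month 2: interest €74.62; balance after payment €4,250.52.
Month 3: interest €73.32; balance after payment €4,173.84.
Month 4: interest €72.00; balance after payment €4,095.84.
Month 5: interest €70.65; balance after payment €4,016.50.
Month 6: interest €69.28; balance after payment €3,935.78.
Month 7: interest €67.89; balance after payment €3,853.67.

€3,853.67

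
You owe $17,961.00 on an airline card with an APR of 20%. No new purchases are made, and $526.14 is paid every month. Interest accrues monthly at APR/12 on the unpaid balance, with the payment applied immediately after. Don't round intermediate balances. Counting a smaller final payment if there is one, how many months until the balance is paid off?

51 payments

Monthly rate r = 20%/12 = 1.66667% = 0.0166667.
Recurrence: B ← B·(1+r) − $526.14.
Month 1: interest $299.35; balance after payment $17,734.21.
Month 2: interest $295.57; balance after payment $17,503.64.
Closed form: n = −ln(1 − rB₀/P)/ln(1+r) = −ln(0.43104)/ln(1.01667) ≈ 50.912, so the balance reaches zero during payment 51.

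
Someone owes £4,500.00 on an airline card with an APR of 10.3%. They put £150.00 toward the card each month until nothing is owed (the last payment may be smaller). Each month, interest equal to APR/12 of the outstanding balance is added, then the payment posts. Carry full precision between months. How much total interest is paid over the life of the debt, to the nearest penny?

£725.48

Monthly rate r = 10.3%/12 = 0.858333% = 0.00858333.
Payoff takes n = ⌈−ln(1 − rB₀/P)/ln(1+r)⌉ = ⌈34.836⌉ = 35 payments; the last is £125.48.
Total paid = 34·£150.00 + £125.48 = £5,225.48.
Total interest = total paid − principal = £5,225.48 − £4,500.00 = £725.48.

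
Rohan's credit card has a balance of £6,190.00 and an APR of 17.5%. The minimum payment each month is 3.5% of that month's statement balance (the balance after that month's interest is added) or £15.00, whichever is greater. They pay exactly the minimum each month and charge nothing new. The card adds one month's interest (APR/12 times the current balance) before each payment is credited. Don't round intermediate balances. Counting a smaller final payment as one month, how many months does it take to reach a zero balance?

164 months

Monthly rate r = 17.5%/12 = 1.45833% = 0.0145833.
While 3.5% of the post-interest balance exceeds £15.00, each month B ← (B·(1+r))·(1 − 0.035), i.e. B shrinks by the factor (1+r)·0.965 = 0.97907.
This holds for months 1–127. Entering month 128 the balance is £421.89; 3.5% of the post-interest balance is now below £15.00, so the flat £15.00 minimum applies from here.
From month 128 a fixed £15.00 at rate r clears £421.89 in 37 more payments. Total: 127 + 37 = 164 months.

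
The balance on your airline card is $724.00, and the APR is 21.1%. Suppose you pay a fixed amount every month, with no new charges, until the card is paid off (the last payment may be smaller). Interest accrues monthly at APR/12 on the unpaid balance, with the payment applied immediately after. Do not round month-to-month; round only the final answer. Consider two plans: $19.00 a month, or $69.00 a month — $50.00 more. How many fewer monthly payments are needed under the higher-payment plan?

52 fewer payments

Monthly rate r = 21.1%/12 = 1.75833% = 0.0175833.
At $19.00/mo: n = ⌈−ln(1 − rB₀/P)/ln(1+r)⌉ = 64 payments (last $11.59); total interest = total paid − $724.00 = $484.59.
At $69.00/mo: 12 payments (last $48.48); total interest $83.48.
Payments saved = 64 − 12 = 52.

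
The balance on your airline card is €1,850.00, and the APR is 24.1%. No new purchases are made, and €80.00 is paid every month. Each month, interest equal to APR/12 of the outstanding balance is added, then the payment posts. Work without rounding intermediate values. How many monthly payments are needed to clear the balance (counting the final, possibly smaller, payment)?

32 payments

Monthly rate r = 24.1%/12 = 2.00833% = 0.0200833.
Recurrence: B ← B·(1+r) − €80.00.
Month 1: interest €37.15; balance after payment €1,807.15.
Month 2: interest €36.29; balance after payment €1,763.45.
Closed form: n = −ln(1 − rB₀/P)/ln(1+r) = −ln(0.53557)/ln(1.02008) ≈ 31.403, so the balance reaches zero during payment 32.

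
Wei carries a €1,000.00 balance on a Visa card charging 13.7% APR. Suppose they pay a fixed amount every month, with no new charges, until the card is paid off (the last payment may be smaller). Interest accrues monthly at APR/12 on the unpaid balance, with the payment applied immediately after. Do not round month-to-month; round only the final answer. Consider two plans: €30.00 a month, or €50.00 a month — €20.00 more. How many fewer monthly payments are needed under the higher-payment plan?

Monthly rate r = 13.7%/12 = 1.14167% = 0.0114167.
At €30.00/mo: n = ⌈−ln(1 − rB₀/P)/ln(1+r)⌉ = 43 payments (last €5.70); total interest = total paid − €1,000.00 = €265.70.
At €50.00/mo: 23 payments (last €41.70); total interest €141.70.
Payments saved = 43 − 23 = 20.

20 fewer payments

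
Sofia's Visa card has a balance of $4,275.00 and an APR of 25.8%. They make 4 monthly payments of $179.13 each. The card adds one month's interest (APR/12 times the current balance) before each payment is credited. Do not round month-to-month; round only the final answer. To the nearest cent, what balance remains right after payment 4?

Monthly rate r = 25.8%/12 = 2.15% = 0.0215.
Each month: B ← B·(1+r) − $179.13.
Month 1: interest $91.91; balance after payment $4,187.78.
Month 2: interest $90.04; balance after payment $4,098.69.
Month 3: interest $88.12; balance after payment $4,007.68.
Month 4: interest $86.17; balance after payment $3,914.72.

$3,914.72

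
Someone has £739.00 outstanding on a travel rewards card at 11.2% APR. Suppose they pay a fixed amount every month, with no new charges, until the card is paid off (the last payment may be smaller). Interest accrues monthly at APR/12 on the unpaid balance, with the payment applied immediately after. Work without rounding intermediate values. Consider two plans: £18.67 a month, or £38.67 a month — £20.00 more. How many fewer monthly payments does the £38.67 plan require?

28 fewer payments

Monthly rate r = 11.2%/12 = 0.933333% = 0.00933333.
At £18.67/mo: n = ⌈−ln(1 − rB₀/P)/ln(1+r)⌉ = 50 payments (last £11.93); total interest = total paid − £739.00 = £187.76.
At £38.67/mo: 22 payments (last £5.71); total interest £78.78.
Payments saved = 50 − 22 = 28.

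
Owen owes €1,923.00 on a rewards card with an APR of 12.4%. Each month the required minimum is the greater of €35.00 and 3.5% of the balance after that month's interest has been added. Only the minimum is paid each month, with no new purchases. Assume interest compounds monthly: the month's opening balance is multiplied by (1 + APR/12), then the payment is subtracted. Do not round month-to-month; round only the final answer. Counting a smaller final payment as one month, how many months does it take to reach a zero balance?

60 months

Monthly rate r = 12.4%/12 = 1.03333% = 0.0103333.
While 3.5% of the post-interest balance exceeds €35.00, each month B ← (B·(1+r))·(1 − 0.035), i.e. B shrinks by the factor (1+r)·0.965 = 0.97497.
This holds for months 1–27. Entering month 28 the balance is €969.98; 3.5% of the post-interest balance is now below €35.00, so the flat €35.00 minimum applies from here.
From month 28 a fixed €35.00 at rate r clears €969.98 in 33 more payments. Total: 27 + 33 = 60 months.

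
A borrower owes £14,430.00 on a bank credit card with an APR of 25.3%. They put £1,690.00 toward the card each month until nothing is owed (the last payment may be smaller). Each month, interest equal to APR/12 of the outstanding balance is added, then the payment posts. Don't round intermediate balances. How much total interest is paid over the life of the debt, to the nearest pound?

Monthly rate r = 25.3%/12 = 2.10833% = 0.0210833.
Payoff takes n = ⌈−ln(1 − rB₀/P)/ln(1+r)⌉ = ⌈9.513⌉ = 10 payments; the last is £870.86.
Total paid = 9·£1,690.00 + £870.86 = £16,080.86.
Total interest = total paid − principal = £16,080.86 − £14,430.00 = £1,650.86.

£1,651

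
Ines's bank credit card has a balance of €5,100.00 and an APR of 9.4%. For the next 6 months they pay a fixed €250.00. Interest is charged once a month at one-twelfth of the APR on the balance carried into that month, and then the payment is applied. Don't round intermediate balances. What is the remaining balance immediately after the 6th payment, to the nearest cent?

Monthly rate r = 9.4%/12 = 0.783333% = 0.00783333.
Each month: B ← B·(1+r) − €250.00.
Month 1: interest €39.95; balance after payment €4,889.95.
Month 2: interest €38.30; balance after payment €4,678.25.
Month 3: interest €36.65; balance after payment €4,464.90.
Month 4: interest €34.98; balance after payment €4,249.88.
Month 5: interest €33.29; balance after payment €4,033.17.
Month 6: interest €31.59; balance after payment €3,814.76.

€3,814.76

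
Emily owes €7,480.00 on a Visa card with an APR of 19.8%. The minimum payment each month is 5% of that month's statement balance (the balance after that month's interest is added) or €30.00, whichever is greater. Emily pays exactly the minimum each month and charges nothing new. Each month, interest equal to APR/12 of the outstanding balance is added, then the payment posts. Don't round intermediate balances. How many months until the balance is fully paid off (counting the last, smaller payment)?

Monthly rate r = 19.8%/12 = 1.65% = 0.0165.
While 5% of the post-interest balance exceeds €30.00, each month B ← (B·(1+r))·(1 − 0.05), i.e. B shrinks by the factor (1+r)·0.95 = 0.96567.
This holds for months 1–73. Entering month 74 the balance is €584.20; 5% of the post-interest balance is now below €30.00, so the flat €30.00 minimum applies from here.
From month 74 a fixed €30.00 at rate r clears €584.20 in 24 more payments. Total: 73 + 24 = 97 months.

97 months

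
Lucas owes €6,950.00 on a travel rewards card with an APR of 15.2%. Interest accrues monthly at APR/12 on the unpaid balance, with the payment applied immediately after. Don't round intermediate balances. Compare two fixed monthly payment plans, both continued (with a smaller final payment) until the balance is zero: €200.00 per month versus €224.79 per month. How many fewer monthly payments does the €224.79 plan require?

Monthly rate r = 15.2%/12 = 1.26667% = 0.0126667.
At €200.00/mo: n = ⌈−ln(1 − rB₀/P)/ln(1+r)⌉ = 47 payments (last €17.72); total interest = total paid − €6,950.00 = €2,267.72.
At €224.79/mo: 40 payments (last €108.68); total interest €1,925.49.
Payments saved = 47 − 40 = 7.

7 fewer payments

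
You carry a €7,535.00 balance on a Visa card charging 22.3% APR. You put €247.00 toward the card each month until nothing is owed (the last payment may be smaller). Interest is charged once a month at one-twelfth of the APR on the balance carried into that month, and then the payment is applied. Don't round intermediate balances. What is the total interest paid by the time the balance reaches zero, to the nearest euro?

Monthly rate r = 22.3%/12 = 1.85833% = 0.0185833.
Payoff takes n = ⌈−ln(1 − rB₀/P)/ln(1+r)⌉ = ⌈45.447⌉ = 46 payments; the last is €110.86.
Total paid = 45·€247.00 + €110.86 = €11,225.86.
Total interest = total paid − principal = €11,225.86 − €7,535.00 = €3,690.86.

€3,691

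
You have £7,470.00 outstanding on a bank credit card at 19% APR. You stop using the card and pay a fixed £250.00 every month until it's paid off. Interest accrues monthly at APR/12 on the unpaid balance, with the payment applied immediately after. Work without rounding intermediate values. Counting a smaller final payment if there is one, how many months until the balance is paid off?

41 months

Monthly rate r = 19%/12 = 1.58333% = 0.0158333.
Recurrence: B ← B·(1+r) − £250.00.
Month 1: interest £118.28; balance after payment £7,338.27.
Month 2: interest £116.19; balance after payment £7,204.46.
Closed form: n = −ln(1 − rB₀/P)/ln(1+r) = −ln(0.5269)/ln(1.01583) ≈ 40.788, so the balance reaches zero during payment 41.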